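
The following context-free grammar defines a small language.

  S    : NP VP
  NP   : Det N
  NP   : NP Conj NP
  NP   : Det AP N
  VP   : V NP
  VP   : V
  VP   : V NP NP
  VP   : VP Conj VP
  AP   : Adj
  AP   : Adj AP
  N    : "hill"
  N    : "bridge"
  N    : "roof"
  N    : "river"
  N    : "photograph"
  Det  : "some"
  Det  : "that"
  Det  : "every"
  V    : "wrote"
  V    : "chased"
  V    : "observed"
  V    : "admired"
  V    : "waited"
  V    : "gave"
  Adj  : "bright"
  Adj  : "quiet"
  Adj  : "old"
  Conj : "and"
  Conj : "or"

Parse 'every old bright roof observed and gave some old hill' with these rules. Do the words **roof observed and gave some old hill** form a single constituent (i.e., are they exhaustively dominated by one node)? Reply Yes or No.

No

[S [NP [Det every] [AP [Adj old] [AP [Adj bright]]] [N roof]] [VP [VP [V observed]] [Conj and] [VP [V gave] [NP [Det some] [AP [Adj old]] [N hill]]]]]
The smallest constituent containing 'roof observed and gave some old hill' is the S spanning 'every old bright roof observed and gave some old hill'; no single node in the tree dominates exactly the given words.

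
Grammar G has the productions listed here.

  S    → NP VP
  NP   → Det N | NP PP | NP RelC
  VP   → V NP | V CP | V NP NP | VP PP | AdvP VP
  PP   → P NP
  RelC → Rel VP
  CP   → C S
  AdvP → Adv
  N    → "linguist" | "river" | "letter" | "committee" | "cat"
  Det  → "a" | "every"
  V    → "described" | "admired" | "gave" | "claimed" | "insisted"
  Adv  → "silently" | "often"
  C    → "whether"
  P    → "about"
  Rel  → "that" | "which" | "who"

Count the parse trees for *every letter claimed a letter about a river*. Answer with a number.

The two bracketings:
[S [NP [Det every] [N letter]] [VP [V claimed] [NP [NP [Det a] [N letter]] [PP [P about] [NP [Det a] [N river]]]]]]
[S [NP [Det every] [N letter]] [VP [VP [V claimed] [NP [Det a] [N letter]]] [PP [P about] [NP [Det a] [N river]]]]]
The difference turns on whether NP → NP PP is used at the relevant span, versus an alternative expansion of NP.

2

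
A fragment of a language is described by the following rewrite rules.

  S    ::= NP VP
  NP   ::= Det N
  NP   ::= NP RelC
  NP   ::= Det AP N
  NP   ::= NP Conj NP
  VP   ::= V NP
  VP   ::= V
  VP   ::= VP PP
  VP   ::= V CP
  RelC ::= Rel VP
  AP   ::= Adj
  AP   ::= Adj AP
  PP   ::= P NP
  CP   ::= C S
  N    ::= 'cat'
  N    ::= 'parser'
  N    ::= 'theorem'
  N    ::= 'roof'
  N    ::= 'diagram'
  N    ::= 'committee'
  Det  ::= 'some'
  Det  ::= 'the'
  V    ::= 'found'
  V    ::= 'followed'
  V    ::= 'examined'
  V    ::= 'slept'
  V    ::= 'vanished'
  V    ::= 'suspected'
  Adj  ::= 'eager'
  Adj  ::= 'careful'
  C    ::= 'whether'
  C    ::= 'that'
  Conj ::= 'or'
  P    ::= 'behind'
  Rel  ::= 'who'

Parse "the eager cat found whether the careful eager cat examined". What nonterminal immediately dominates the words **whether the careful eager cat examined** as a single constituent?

S
  NP
    Det: the
    AP
      Adj: eager
    N: cat
  VP
    V: found
    CP
      C: whether
      S
        NP
          Det: the
          AP
            Adj: careful
            AP
              Adj: eager
          N: cat
        VP
          V: examined
The span 'whether the careful eager cat examined' is the CP node built by CP → C S.

CP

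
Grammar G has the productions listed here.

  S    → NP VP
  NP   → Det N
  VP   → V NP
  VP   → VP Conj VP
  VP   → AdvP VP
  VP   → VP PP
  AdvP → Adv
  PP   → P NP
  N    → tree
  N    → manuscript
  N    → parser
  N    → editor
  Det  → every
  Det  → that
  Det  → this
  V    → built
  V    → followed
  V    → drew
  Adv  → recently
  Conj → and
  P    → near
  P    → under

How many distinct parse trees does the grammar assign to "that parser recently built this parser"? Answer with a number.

[S [NP [Det that] [N parser]] [VP [AdvP [Adv recently]] [VP [V built] [NP [Det this] [N parser]]]]]
No rule offers an alternative attachment or grouping for any span, so this is the only derivation.

1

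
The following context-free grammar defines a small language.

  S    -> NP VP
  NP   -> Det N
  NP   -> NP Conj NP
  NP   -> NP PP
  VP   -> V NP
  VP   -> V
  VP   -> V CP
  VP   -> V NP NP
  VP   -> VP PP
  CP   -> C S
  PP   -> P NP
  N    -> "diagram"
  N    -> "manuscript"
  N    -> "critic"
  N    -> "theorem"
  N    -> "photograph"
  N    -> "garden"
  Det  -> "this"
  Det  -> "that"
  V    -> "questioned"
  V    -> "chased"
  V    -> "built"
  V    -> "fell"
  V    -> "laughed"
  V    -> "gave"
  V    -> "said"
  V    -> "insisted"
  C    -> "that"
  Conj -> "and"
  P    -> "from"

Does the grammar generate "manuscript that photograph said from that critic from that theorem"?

Ungrammatical

For S → NP VP, no prefix of the string parses as an NP.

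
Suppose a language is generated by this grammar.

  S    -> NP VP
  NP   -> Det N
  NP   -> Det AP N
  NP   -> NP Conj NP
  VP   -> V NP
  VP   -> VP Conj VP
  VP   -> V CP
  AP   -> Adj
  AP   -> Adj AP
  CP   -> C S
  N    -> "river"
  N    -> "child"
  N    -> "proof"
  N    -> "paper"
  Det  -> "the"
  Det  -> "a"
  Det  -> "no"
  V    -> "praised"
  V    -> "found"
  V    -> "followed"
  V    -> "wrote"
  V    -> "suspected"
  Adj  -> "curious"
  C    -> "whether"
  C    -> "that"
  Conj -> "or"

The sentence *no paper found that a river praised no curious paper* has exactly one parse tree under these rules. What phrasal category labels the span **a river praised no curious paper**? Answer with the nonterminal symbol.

[S [NP [Det no] [N paper]] [VP [V found] [CP [C that] [S [NP [Det a] [N river]] [VP [V praised] [NP [Det no] [AP [Adj curious]] [N paper]]]]]]]
The span 'a river praised no curious paper' is the S node built by S → NP VP.

S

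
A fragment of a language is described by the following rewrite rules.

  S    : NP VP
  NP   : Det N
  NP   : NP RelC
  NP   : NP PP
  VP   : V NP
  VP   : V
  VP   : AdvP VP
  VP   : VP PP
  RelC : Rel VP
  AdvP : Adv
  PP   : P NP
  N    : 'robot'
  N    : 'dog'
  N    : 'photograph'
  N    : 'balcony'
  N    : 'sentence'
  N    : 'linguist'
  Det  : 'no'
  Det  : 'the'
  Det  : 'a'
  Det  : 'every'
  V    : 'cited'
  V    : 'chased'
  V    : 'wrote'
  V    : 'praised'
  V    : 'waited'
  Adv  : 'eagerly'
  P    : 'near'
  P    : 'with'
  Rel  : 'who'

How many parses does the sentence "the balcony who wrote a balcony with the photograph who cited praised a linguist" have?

7

Two of the 7 distinct bracketings:
[S [NP [NP [Det the] [N balcony]] [RelC [Rel who] [VP [V wrote] [NP [NP [NP [Det a] [N balcony]] [PP [P with] [NP [Det the] [N photograph]]]] [RelC [Rel who] [VP [V cited]]]]]]] [VP [V praised] [NP [Det a] [N linguist]]]]
[S [NP [NP [Det the] [N balcony]] [RelC [Rel who] [VP [V wrote] [NP [NP [Det a] [N balcony]] [PP [P with] [NP [NP [Det the] [N photograph]] [RelC [Rel who] [VP [V cited]]]]]]]]] [VP [V praised] [NP [Det a] [N linguist]]]]
The trees differ in how a recursive rule is bracketed over the same span.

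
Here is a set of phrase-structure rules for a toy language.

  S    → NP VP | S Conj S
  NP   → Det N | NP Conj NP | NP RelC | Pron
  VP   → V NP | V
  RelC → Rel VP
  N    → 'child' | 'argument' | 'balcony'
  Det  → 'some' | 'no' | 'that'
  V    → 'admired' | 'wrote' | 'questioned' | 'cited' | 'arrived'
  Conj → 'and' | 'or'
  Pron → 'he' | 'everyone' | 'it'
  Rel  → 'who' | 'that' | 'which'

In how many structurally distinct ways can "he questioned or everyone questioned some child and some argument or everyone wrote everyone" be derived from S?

4

Two of the 4 distinct bracketings:
[S [S [NP [Pron he]] [VP [V questioned]]] [Conj or] [S [S [NP [Pron everyone]] [VP [V questioned] [NP [Det some] [N child]]]] [Conj and] [S [NP [NP [Det some] [N argument]] [Conj or] [NP [Pron everyone]]] [VP [V wrote] [NP [Pron everyone]]]]]]
[S [S [NP [Pron he]] [VP [V questioned]]] [Conj or] [S [S [NP [Pron everyone]] [VP [V questioned] [NP [NP [Det some] [N child]] [Conj and] [NP [Det some] [N argument]]]]] [Conj or] [S [NP [Pron everyone]] [VP [V wrote] [NP [Pron everyone]]]]]]
The trees differ in how a recursive rule is bracketed over the same span.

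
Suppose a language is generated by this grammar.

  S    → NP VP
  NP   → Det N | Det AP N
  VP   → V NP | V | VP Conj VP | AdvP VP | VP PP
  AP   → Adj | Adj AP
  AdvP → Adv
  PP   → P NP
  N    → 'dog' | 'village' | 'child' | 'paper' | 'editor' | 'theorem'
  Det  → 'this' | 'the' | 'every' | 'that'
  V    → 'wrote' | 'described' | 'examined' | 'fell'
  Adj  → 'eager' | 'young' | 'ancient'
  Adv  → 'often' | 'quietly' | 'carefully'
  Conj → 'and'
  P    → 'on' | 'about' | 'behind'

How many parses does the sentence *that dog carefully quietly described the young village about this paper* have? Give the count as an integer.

Two of the 3 distinct bracketings:
[S [NP [Det that] [N dog]] [VP [AdvP [Adv carefully]] [VP [AdvP [Adv quietly]] [VP [VP [V described] [NP [Det the] [AP [Adj young]] [N village]]] [PP [P about] [NP [Det this] [N paper]]]]]]]
[S [NP [Det that] [N dog]] [VP [AdvP [Adv carefully]] [VP [VP [AdvP [Adv quietly]] [VP [V described] [NP [Det the] [AP [Adj young]] [N village]]]] [PP [P about] [NP [Det this] [N paper]]]]]]
The trees differ in how a recursive rule is bracketed over the same span.

3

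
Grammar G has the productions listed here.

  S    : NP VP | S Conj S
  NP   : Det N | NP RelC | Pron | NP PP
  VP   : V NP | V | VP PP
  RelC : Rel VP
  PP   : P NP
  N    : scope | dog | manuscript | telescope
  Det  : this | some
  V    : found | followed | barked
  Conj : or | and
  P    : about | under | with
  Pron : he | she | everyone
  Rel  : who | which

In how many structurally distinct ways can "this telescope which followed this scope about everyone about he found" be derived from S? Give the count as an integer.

9

Two of the 9 distinct bracketings:
[S [NP [NP [Det this] [N telescope]] [RelC [Rel which] [VP [V followed] [NP [NP [Det this] [N scope]] [PP [P about] [NP [NP [Pron everyone]] [PP [P about] [NP [Pron he]]]]]]]]] [VP [V found]]]
[S [NP [NP [Det this] [N telescope]] [RelC [Rel which] [VP [V followed] [NP [NP [NP [Det this] [N scope]] [PP [P about] [NP [Pron everyone]]]] [PP [P about] [NP [Pron he]]]]]]] [VP [V found]]]
The trees differ in how a recursive rule is bracketed over the same span.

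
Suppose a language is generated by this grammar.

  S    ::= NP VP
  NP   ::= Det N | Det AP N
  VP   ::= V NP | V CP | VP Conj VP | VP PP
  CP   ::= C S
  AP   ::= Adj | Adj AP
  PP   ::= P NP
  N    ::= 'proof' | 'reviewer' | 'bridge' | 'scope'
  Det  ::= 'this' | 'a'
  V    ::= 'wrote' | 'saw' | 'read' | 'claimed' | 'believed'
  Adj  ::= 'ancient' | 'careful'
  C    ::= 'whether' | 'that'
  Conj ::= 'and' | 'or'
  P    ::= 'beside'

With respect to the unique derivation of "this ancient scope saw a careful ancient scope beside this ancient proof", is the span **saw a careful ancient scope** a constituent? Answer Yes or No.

Yes

[S [NP [Det this] [AP [Adj ancient]] [N scope]] [VP [VP [V saw] [NP [Det a] [AP [Adj careful] [AP [Adj ancient]]] [N scope]]] [PP [P beside] [NP [Det this] [AP [Adj ancient]] [N proof]]]]]
The words 'saw a careful ancient scope' are exhaustively dominated by a single VP node (built by VP → V NP), so they form a constituent.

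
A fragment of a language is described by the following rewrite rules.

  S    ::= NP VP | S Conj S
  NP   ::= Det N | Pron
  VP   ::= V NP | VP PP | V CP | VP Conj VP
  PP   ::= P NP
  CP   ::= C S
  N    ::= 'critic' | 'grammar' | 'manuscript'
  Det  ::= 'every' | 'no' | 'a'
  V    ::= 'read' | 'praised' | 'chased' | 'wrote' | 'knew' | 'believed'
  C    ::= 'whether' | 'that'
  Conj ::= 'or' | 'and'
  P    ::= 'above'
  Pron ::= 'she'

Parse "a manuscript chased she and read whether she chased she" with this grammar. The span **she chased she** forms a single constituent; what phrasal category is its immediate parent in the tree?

CP

S
  NP
    Det: a
    N: manuscript
  VP
    VP
      V: chased
      NP
        Pron: she
    Conj: and
    VP
      V: read
      CP
        C: whether
        S
          NP
            Pron: she
          VP
            V: chased
            NP
              Pron: she
The span 'she chased she' is the S node built by S → NP VP.
Its mother is the CP built by CP → C S.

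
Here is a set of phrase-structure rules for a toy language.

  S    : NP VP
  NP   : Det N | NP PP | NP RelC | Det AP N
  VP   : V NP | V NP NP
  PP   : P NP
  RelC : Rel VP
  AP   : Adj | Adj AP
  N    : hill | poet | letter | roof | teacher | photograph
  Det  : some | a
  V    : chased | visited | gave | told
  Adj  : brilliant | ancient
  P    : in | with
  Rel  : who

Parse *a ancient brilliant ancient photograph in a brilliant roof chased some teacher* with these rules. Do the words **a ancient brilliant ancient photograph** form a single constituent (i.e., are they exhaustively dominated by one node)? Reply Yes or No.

[S [NP [NP [Det a] [AP [Adj ancient] [AP [Adj brilliant] [AP [Adj ancient]]]] [N photograph]] [PP [P in] [NP [Det a] [AP [Adj brilliant]] [N roof]]]] [VP [V chased] [NP [Det some] [N teacher]]]]
The words 'a ancient brilliant ancient photograph' are exhaustively dominated by a single NP node (built by NP → Det AP N), so they form a constituent.

Yes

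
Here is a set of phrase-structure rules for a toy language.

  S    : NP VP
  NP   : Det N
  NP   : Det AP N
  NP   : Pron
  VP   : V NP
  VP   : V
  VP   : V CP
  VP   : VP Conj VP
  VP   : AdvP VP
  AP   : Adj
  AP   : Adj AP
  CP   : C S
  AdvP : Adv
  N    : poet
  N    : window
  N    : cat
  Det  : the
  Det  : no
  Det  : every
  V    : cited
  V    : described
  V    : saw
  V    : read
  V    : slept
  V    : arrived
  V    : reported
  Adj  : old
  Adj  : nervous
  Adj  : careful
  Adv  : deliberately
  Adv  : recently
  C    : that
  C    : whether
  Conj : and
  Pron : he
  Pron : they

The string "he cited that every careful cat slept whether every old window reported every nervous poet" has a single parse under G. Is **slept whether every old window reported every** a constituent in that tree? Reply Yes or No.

[S [NP [Pron he]] [VP [V cited] [CP [C that] [S [NP [Det every] [AP [Adj careful]] [N cat]] [VP [V slept] [CP [C whether] [S [NP [Det every] [AP [Adj old]] [N window]] [VP [V reported] [NP [Det every] [AP [Adj nervous]] [N poet]]]]]]]]]]
The smallest constituent containing 'slept whether every old window reported every' is the VP spanning 'slept whether every old window reported every nervous poet'; no single node in the tree dominates exactly the given words.

No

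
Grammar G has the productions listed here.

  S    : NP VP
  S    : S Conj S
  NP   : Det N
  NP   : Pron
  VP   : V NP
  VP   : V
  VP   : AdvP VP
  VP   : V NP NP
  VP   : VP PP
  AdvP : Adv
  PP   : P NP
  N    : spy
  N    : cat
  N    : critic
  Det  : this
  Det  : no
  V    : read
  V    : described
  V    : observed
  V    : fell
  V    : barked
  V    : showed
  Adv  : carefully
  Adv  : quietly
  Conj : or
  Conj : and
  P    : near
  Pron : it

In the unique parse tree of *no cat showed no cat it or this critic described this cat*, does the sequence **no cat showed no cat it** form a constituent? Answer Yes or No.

[S [S [NP [Det no] [N cat]] [VP [V showed] [NP [Det no] [N cat]] [NP [Pron it]]]] [Conj or] [S [NP [Det this] [N critic]] [VP [V described] [NP [Det this] [N cat]]]]]
The words 'no cat showed no cat it' are exhaustively dominated by a single S node (built by S → NP VP), so they form a constituent.

Yes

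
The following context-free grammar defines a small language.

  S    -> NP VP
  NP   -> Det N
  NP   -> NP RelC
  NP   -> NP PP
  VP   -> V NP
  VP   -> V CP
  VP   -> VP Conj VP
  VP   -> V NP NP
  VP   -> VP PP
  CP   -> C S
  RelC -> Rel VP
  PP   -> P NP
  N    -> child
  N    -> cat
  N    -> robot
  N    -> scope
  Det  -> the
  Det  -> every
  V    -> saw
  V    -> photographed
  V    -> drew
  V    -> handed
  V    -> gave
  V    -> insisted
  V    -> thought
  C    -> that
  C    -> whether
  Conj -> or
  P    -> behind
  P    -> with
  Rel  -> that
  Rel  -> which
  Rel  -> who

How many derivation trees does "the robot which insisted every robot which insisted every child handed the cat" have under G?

The two bracketings:
[S [NP [NP [Det the] [N robot]] [RelC [Rel which] [VP [V insisted] [NP [NP [Det every] [N robot]] [RelC [Rel which] [VP [V insisted] [NP [Det every] [N child]]]]]]]] [VP [V handed] [NP [Det the] [N cat]]]]
[S [NP [NP [NP [Det the] [N robot]] [RelC [Rel which] [VP [V insisted] [NP [Det every] [N robot]]]]] [RelC [Rel which] [VP [V insisted] [NP [Det every] [N child]]]]] [VP [V handed] [NP [Det the] [N cat]]]]
The trees differ in how a recursive rule is bracketed over the same span.

2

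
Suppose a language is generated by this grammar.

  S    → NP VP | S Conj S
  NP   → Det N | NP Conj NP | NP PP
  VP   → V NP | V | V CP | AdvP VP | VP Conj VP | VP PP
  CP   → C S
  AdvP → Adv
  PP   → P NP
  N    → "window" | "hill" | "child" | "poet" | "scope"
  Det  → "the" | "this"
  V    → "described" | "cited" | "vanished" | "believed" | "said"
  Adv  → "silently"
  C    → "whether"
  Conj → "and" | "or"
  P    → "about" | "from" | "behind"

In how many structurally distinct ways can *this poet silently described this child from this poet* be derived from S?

Two of the 3 distinct bracketings:
[S [NP [Det this] [N poet]] [VP [AdvP [Adv silently]] [VP [V described] [NP [NP [Det this] [N child]] [PP [P from] [NP [Det this] [N poet]]]]]]]
[S [NP [Det this] [N poet]] [VP [AdvP [Adv silently]] [VP [VP [V described] [NP [Det this] [N child]]] [PP [P from] [NP [Det this] [N poet]]]]]]
The difference turns on whether NP → NP PP is used at the relevant span, versus an alternative expansion of NP.

3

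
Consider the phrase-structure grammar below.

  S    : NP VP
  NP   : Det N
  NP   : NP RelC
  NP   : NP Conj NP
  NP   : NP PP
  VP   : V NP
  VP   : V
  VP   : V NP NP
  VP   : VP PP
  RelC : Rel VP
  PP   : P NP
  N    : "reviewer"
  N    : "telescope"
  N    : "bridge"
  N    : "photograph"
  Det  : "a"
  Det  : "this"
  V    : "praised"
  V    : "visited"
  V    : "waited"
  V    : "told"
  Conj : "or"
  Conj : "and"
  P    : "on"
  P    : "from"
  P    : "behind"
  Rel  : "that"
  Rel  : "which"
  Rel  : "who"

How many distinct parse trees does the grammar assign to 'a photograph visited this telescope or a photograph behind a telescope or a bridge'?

Two of the 6 distinct bracketings:
[S [NP [Det a] [N photograph]] [VP [V visited] [NP [NP [Det this] [N telescope]] [Conj or] [NP [NP [NP [Det a] [N photograph]] [PP [P behind] [NP [Det a] [N telescope]]]] [Conj or] [NP [Det a] [N bridge]]]]]]
[S [NP [Det a] [N photograph]] [VP [V visited] [NP [NP [Det this] [N telescope]] [Conj or] [NP [NP [Det a] [N photograph]] [PP [P behind] [NP [NP [Det a] [N telescope]] [Conj or] [NP [Det a] [N bridge]]]]]]]]
The trees differ in how a recursive rule is bracketed over the same span.

6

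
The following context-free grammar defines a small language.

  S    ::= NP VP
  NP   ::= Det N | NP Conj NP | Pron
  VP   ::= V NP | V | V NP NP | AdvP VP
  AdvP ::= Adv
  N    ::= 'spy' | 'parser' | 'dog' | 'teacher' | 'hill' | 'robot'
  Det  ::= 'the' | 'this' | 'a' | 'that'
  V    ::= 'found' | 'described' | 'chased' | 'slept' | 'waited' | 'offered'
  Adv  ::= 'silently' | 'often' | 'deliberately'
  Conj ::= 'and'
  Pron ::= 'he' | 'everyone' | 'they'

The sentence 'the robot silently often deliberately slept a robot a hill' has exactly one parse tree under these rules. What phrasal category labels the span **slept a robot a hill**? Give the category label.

VP

[S [NP [Det the] [N robot]] [VP [AdvP [Adv silently]] [VP [AdvP [Adv often]] [VP [AdvP [Adv deliberately]] [VP [V slept] [NP [Det a] [N robot]] [NP [Det a] [N hill]]]]]]]
The span 'slept a robot a hill' is the VP node built by VP → V NP NP.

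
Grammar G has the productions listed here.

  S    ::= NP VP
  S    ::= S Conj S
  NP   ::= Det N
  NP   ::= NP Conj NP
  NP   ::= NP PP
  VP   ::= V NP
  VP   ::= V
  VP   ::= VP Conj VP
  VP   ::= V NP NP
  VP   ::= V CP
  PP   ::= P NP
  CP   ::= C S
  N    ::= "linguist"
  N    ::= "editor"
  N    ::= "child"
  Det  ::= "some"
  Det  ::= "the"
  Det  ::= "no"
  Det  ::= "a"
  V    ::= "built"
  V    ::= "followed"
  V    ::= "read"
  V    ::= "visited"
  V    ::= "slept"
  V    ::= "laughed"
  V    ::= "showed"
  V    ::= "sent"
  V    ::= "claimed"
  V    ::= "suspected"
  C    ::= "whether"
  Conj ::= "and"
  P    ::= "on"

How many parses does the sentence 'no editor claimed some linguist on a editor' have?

1

[S [NP [Det no] [N editor]] [VP [V claimed] [NP [NP [Det some] [N linguist]] [PP [P on] [NP [Det a] [N editor]]]]]]
No rule offers an alternative attachment or grouping for any span, so this is the only derivation.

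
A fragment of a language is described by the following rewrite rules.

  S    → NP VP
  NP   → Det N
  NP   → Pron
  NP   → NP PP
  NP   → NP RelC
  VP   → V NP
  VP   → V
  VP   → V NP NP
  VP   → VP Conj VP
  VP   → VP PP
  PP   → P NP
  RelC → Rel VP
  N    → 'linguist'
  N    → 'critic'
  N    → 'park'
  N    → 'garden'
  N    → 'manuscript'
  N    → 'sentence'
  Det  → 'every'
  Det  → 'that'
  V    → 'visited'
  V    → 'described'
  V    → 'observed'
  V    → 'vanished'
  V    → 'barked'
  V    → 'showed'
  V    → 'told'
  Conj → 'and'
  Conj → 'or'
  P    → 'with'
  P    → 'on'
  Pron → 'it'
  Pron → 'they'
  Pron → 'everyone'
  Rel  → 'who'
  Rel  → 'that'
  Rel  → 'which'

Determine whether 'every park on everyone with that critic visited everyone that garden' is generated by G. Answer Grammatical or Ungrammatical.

[S [NP [NP [Det every] [N park]] [PP [P on] [NP [NP [Pron everyone]] [PP [P with] [NP [Det that] [N critic]]]]]] [VP [V visited] [NP [Pron everyone]] [NP [Det that] [N garden]]]]
Each bracket corresponds to one application of a listed rule, so the string is derivable from S.

Grammatical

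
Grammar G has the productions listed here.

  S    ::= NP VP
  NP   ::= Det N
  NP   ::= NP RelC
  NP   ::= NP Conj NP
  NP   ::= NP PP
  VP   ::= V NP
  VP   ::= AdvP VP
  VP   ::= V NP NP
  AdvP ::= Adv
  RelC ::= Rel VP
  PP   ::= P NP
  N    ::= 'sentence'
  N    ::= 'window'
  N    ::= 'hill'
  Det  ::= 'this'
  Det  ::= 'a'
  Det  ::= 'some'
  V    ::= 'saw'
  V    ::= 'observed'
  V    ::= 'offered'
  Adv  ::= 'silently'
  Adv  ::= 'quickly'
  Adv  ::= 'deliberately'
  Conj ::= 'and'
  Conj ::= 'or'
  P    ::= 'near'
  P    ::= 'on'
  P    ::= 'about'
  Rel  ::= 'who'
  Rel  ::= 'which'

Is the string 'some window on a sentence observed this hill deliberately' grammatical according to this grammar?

For S → NP VP, every NP-prefix leaves a non-VP remainder: after 'some window' the remainder is not a VP; after 'some window on a sentence' the remainder is not a VP.

Ungrammatical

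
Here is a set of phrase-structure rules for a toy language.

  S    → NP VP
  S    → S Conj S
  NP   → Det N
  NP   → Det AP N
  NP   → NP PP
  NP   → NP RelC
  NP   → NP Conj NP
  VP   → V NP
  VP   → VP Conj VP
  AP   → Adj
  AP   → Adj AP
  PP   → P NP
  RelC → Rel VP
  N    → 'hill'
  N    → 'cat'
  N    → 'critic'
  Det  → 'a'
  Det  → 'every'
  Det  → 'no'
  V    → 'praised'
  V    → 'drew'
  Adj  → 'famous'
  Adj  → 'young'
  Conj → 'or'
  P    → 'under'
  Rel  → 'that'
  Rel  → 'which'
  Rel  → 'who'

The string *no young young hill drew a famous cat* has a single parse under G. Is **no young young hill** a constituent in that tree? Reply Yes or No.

[S [NP [Det no] [AP [Adj young] [AP [Adj young]]] [N hill]] [VP [V drew] [NP [Det a] [AP [Adj famous]] [N cat]]]]
The words 'no young young hill' are exhaustively dominated by a single NP node (built by NP → Det AP N), so they form a constituent.

Yes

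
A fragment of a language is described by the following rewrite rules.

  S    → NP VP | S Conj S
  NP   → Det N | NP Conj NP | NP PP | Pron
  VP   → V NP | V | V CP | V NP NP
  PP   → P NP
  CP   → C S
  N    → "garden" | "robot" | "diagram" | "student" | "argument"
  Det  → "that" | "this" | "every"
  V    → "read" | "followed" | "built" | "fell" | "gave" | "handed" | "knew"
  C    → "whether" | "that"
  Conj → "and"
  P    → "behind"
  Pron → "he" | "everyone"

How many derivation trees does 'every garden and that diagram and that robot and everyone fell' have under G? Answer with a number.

5

Two of the 5 distinct bracketings:
[S [NP [NP [Det every] [N garden]] [Conj and] [NP [NP [Det that] [N diagram]] [Conj and] [NP [NP [Det that] [N robot]] [Conj and] [NP [Pron everyone]]]]] [VP [V fell]]]
[S [NP [NP [Det every] [N garden]] [Conj and] [NP [NP [NP [Det that] [N diagram]] [Conj and] [NP [Det that] [N robot]]] [Conj and] [NP [Pron everyone]]]] [VP [V fell]]]
The trees differ in how a recursive rule is bracketed over the same span.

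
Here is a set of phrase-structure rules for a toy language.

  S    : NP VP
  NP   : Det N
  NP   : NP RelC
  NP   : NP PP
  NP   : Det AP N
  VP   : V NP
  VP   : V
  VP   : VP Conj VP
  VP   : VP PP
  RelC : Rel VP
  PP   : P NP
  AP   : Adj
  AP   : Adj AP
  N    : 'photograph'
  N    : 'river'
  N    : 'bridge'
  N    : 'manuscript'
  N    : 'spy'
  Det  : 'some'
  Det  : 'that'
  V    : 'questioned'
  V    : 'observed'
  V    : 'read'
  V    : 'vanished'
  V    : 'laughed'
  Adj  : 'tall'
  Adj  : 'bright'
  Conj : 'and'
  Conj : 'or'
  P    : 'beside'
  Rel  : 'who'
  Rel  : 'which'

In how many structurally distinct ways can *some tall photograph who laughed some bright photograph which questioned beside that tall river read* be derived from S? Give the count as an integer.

6

Two of the 6 distinct bracketings:
[S [NP [NP [Det some] [AP [Adj tall]] [N photograph]] [RelC [Rel who] [VP [V laughed] [NP [NP [Det some] [AP [Adj bright]] [N photograph]] [RelC [Rel which] [VP [VP [V questioned]] [PP [P beside] [NP [Det that] [AP [Adj tall]] [N river]]]]]]]]] [VP [V read]]]
[S [NP [NP [Det some] [AP [Adj tall]] [N photograph]] [RelC [Rel who] [VP [V laughed] [NP [NP [NP [Det some] [AP [Adj bright]] [N photograph]] [RelC [Rel which] [VP [V questioned]]]] [PP [P beside] [NP [Det that] [AP [Adj tall]] [N river]]]]]]] [VP [V read]]]
The difference turns on whether NP → NP PP is used at the relevant span, versus an alternative expansion of NP.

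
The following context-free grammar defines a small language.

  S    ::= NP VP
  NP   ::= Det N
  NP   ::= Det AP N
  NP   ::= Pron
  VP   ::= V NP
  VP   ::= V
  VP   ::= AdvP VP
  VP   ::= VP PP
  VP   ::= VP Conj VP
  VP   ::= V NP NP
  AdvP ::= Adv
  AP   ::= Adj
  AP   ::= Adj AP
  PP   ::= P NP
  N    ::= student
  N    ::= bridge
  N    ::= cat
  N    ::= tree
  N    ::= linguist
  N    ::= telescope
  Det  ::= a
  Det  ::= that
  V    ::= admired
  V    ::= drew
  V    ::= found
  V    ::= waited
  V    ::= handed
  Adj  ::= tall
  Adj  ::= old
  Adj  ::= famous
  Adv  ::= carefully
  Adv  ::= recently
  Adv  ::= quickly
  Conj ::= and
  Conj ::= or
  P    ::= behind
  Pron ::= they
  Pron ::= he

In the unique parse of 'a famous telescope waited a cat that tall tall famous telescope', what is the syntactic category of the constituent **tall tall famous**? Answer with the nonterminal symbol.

S
  NP
    Det: a
    AP
      Adj: famous
    N: telescope
  VP
    V: waited
    NP
      Det: a
      N: cat
    NP
      Det: that
      AP
        Adj: tall
        AP
          Adj: tall
          AP
            Adj: famous
      N: telescope
The span 'tall tall famous' is the AP node built by AP → Adj AP.

AP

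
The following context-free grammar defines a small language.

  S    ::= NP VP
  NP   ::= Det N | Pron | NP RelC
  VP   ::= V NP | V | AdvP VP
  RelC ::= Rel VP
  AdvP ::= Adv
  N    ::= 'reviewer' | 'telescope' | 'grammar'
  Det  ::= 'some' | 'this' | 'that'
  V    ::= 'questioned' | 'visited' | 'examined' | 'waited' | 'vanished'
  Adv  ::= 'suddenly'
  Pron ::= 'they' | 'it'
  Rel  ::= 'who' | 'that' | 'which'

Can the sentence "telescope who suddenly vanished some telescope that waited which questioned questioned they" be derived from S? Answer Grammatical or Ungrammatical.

For S → NP VP, no prefix of the string parses as an NP.

Ungrammatical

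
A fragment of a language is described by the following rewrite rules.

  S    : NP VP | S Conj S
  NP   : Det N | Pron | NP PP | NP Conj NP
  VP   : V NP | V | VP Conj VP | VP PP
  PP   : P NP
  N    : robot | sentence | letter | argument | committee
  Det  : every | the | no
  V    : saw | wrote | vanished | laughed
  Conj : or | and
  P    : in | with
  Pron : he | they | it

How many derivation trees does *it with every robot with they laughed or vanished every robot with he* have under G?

Two of the 6 distinct bracketings:
[S [NP [NP [Pron it]] [PP [P with] [NP [NP [Det every] [N robot]] [PP [P with] [NP [Pron they]]]]]] [VP [VP [V laughed]] [Conj or] [VP [V vanished] [NP [NP [Det every] [N robot]] [PP [P with] [NP [Pron he]]]]]]]
[S [NP [NP [Pron it]] [PP [P with] [NP [NP [Det every] [N robot]] [PP [P with] [NP [Pron they]]]]]] [VP [VP [V laughed]] [Conj or] [VP [VP [V vanished] [NP [Det every] [N robot]]] [PP [P with] [NP [Pron he]]]]]]
The difference turns on whether VP → VP PP is used at the relevant span, versus an alternative expansion of VP.

6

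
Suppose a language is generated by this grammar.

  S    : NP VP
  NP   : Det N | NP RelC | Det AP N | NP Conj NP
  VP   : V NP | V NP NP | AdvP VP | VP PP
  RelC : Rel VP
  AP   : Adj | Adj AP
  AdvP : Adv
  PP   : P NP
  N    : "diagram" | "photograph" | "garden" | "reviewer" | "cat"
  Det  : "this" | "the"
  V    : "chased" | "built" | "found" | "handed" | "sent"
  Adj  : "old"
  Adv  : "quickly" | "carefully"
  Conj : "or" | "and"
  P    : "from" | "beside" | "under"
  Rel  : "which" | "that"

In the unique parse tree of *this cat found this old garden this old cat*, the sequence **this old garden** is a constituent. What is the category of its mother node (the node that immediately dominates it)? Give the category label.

S
  NP
    Det: this
    N: cat
  VP
    V: found
    NP
      Det: this
      AP
        Adj: old
      N: garden
    NP
      Det: this
      AP
        Adj: old
      N: cat
The span 'this old garden' is the NP node built by NP → Det AP N.
Its mother is the VP built by VP → V NP NP.

VP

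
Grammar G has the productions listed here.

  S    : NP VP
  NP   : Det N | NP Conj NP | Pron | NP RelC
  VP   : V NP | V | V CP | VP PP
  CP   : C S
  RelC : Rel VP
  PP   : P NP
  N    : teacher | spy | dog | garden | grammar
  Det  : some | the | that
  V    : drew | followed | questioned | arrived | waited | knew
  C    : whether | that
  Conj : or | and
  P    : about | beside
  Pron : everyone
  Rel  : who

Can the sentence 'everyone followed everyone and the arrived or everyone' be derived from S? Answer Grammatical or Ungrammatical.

Ungrammatical

A Det word can never sit immediately before a V word in any string this grammar generates, so the substring 'the arrived' rules out a derivation.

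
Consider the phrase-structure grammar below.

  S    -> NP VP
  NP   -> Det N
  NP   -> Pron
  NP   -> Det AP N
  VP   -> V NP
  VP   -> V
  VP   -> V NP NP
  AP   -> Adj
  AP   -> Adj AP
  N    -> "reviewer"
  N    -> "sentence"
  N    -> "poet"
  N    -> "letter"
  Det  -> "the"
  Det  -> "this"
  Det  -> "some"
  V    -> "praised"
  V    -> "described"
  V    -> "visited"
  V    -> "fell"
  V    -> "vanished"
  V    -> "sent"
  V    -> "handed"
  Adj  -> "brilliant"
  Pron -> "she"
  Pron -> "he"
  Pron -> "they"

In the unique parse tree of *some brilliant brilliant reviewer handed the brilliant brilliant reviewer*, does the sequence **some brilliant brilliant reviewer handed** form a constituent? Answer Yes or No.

[S [NP [Det some] [AP [Adj brilliant] [AP [Adj brilliant]]] [N reviewer]] [VP [V handed] [NP [Det the] [AP [Adj brilliant] [AP [Adj brilliant]]] [N reviewer]]]]
The smallest constituent containing 'some brilliant brilliant reviewer handed' is the S spanning 'some brilliant brilliant reviewer handed the brilliant brilliant reviewer'; no single node in the tree dominates exactly the given words.

No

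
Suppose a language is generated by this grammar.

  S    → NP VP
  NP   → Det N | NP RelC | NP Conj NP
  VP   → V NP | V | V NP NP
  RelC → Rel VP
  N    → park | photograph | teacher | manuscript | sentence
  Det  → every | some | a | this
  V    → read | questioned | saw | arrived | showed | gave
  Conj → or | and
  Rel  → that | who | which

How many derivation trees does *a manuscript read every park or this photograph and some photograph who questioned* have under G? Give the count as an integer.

5

Two of the 5 distinct bracketings:
[S [NP [Det a] [N manuscript]] [VP [V read] [NP [NP [NP [Det every] [N park]] [Conj or] [NP [NP [Det this] [N photograph]] [Conj and] [NP [Det some] [N photograph]]]] [RelC [Rel who] [VP [V questioned]]]]]]
[S [NP [Det a] [N manuscript]] [VP [V read] [NP [NP [NP [NP [Det every] [N park]] [Conj or] [NP [Det this] [N photograph]]] [Conj and] [NP [Det some] [N photograph]]] [RelC [Rel who] [VP [V questioned]]]]]]
The trees differ in how a recursive rule is bracketed over the same span.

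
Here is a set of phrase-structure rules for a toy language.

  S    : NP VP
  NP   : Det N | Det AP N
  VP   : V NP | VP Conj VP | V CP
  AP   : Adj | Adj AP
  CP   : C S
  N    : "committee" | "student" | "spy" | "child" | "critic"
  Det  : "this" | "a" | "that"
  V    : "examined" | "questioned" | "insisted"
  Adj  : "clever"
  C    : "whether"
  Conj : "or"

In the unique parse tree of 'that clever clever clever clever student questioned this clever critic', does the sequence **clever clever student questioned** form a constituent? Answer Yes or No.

[S [NP [Det that] [AP [Adj clever] [AP [Adj clever] [AP [Adj clever] [AP [Adj clever]]]]] [N student]] [VP [V questioned] [NP [Det this] [AP [Adj clever]] [N critic]]]]
The smallest constituent containing 'clever clever student questioned' is the S spanning 'that clever clever clever clever student questioned this clever critic'; no single node in the tree dominates exactly the given words.

No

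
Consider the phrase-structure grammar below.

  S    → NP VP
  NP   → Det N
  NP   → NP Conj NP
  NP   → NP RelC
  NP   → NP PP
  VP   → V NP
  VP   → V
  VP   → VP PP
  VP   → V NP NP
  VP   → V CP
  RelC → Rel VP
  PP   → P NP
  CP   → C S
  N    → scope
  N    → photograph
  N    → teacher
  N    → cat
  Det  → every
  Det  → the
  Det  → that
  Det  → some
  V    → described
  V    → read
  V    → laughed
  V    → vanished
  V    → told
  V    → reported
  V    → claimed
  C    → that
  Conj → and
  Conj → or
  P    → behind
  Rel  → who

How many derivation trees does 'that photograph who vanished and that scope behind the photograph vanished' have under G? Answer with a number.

2

The two bracketings:
[S [NP [NP [NP [Det that] [N photograph]] [RelC [Rel who] [VP [V vanished]]]] [Conj and] [NP [NP [Det that] [N scope]] [PP [P behind] [NP [Det the] [N photograph]]]]] [VP [V vanished]]]
[S [NP [NP [NP [NP [Det that] [N photograph]] [RelC [Rel who] [VP [V vanished]]]] [Conj and] [NP [Det that] [N scope]]] [PP [P behind] [NP [Det the] [N photograph]]]] [VP [V vanished]]]
The trees differ in how a recursive rule is bracketed over the same span.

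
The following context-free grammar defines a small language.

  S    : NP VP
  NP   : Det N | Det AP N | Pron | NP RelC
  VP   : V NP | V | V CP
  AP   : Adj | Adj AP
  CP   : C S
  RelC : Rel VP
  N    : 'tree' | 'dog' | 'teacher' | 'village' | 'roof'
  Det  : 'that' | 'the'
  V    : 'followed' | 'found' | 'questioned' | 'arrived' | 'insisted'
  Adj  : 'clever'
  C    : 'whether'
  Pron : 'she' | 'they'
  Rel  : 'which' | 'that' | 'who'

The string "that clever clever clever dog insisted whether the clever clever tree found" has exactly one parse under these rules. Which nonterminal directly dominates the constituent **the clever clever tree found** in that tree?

[S [NP [Det that] [AP [Adj clever] [AP [Adj clever] [AP [Adj clever]]]] [N dog]] [VP [V insisted] [CP [C whether] [S [NP [Det the] [AP [Adj clever] [AP [Adj clever]]] [N tree]] [VP [V found]]]]]]
The span 'the clever clever tree found' is the S node built by S → NP VP.
Its mother is the CP built by CP → C S.

CP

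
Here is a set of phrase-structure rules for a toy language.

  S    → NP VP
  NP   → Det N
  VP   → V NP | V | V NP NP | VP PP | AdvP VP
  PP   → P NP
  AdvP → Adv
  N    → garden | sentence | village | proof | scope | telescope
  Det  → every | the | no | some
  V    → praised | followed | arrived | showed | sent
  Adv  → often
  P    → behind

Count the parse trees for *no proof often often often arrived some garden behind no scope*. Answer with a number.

4

Two of the 4 distinct bracketings:
[S [NP [Det no] [N proof]] [VP [VP [AdvP [Adv often]] [VP [AdvP [Adv often]] [VP [AdvP [Adv often]] [VP [V arrived] [NP [Det some] [N garden]]]]]] [PP [P behind] [NP [Det no] [N scope]]]]]
[S [NP [Det no] [N proof]] [VP [AdvP [Adv often]] [VP [VP [AdvP [Adv often]] [VP [AdvP [Adv often]] [VP [V arrived] [NP [Det some] [N garden]]]]] [PP [P behind] [NP [Det no] [N scope]]]]]]
The trees differ in how a recursive rule is bracketed over the same span.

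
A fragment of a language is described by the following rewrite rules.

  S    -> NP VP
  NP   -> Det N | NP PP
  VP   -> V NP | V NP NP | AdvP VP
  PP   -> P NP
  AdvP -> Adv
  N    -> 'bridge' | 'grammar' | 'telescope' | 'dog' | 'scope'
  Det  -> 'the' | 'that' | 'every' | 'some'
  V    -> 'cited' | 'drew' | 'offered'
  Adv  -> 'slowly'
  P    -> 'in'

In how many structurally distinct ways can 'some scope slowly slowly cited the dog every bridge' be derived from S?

1

[S [NP [Det some] [N scope]] [VP [AdvP [Adv slowly]] [VP [AdvP [Adv slowly]] [VP [V cited] [NP [Det the] [N dog]] [NP [Det every] [N bridge]]]]]]
No rule offers an alternative attachment or grouping for any span, so this is the only derivation.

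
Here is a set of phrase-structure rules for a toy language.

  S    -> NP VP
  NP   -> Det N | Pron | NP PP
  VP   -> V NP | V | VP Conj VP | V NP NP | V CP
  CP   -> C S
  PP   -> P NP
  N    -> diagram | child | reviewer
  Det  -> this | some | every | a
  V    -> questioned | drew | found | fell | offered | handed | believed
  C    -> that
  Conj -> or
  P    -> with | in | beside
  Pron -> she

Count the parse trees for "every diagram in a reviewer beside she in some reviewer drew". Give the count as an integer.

5

Two of the 5 distinct bracketings:
[S [NP [NP [Det every] [N diagram]] [PP [P in] [NP [NP [Det a] [N reviewer]] [PP [P beside] [NP [NP [Pron she]] [PP [P in] [NP [Det some] [N reviewer]]]]]]]] [VP [V drew]]]
[S [NP [NP [Det every] [N diagram]] [PP [P in] [NP [NP [NP [Det a] [N reviewer]] [PP [P beside] [NP [Pron she]]]] [PP [P in] [NP [Det some] [N reviewer]]]]]] [VP [V drew]]]
The trees differ in how a recursive rule is bracketed over the same span.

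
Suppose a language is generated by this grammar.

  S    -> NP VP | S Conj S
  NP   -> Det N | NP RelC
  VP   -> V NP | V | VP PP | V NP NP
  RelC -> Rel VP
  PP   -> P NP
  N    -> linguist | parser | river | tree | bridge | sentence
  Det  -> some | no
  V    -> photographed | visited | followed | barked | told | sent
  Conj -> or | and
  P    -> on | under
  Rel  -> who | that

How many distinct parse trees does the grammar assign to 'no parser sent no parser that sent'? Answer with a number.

[S [NP [Det no] [N parser]] [VP [V sent] [NP [NP [Det no] [N parser]] [RelC [Rel that] [VP [V sent]]]]]]
No rule offers an alternative attachment or grouping for any span, so this is the only derivation.

1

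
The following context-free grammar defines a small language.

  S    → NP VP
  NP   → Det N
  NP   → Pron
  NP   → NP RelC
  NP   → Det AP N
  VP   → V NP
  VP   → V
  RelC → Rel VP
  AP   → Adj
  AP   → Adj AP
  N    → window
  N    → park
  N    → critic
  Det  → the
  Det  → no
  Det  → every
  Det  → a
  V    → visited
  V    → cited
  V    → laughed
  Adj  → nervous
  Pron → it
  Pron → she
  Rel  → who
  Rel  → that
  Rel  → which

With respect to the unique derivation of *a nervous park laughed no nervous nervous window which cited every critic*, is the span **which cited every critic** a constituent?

[S [NP [Det a] [AP [Adj nervous]] [N park]] [VP [V laughed] [NP [NP [Det no] [AP [Adj nervous] [AP [Adj nervous]]] [N window]] [RelC [Rel which] [VP [V cited] [NP [Det every] [N critic]]]]]]]
The words 'which cited every critic' are exhaustively dominated by a single RelC node (built by RelC → Rel VP), so they form a constituent.

Yes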